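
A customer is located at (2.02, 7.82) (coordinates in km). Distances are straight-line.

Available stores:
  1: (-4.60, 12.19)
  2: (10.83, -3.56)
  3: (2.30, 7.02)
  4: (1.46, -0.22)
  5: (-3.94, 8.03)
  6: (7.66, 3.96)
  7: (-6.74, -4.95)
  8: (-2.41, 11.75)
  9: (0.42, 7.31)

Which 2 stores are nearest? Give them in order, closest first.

Distances from (2.02, 7.82):
1: √((-6.62)² + (4.37)²) = √(43.8244 + 19.0969) = 7.93 km
2: √((8.81)² + (-11.38)²) = √(77.6161 + 129.5044) = 14.39 km
3: √((0.28)² + (-0.80)²) = √(0.0784 + 0.6400) = 0.85 km
4: √((-0.56)² + (-8.04)²) = √(0.3136 + 64.6416) = 8.06 km
5: √((-5.96)² + (0.21)²) = √(35.5216 + 0.0441) = 5.96 km
6: √((5.64)² + (-3.86)²) = √(31.8096 + 14.8996) = 6.83 km
7: √((-8.76)² + (-12.77)²) = √(76.7376 + 163.0729) = 15.49 km
8: √((-4.43)² + (3.93)²) = √(19.6249 + 15.4449) = 5.92 km
9: √((-1.60)² + (-0.51)²) = √(2.5600 + 0.2601) = 1.68 km
Sorted: 3 (0.85 km) < 9 (1.68 km) < 8 (5.92 km) < 5 (5.96 km) < …

3, 9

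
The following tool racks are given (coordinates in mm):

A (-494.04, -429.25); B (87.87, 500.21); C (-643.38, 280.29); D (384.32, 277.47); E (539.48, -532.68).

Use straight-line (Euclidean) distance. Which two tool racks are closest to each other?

B and D

Pairwise distances:
A–B: 1096.59 mm
A–C: 725.09 mm
A–D: 1127.37 mm
A–E: 1038.68 mm
B–C: 763.60 mm
B–D: 370.80 mm
B–E: 1127.30 mm
C–D: 1027.70 mm
C–E: 1435.30 mm
D–E: 824.87 mm
Closest pair: B–D at 370.80 mm.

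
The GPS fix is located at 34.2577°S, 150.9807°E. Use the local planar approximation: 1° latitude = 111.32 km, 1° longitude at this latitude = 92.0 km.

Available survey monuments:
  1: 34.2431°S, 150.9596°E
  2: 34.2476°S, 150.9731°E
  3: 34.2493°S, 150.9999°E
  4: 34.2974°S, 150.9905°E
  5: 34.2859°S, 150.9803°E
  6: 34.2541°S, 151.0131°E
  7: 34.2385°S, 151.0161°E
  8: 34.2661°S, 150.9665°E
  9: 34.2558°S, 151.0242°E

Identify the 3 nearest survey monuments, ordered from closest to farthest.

Distances from 34.2577°S, 150.9807°E:
1: √((0.0146·111.32)² + (-0.0211·92.0)²) = √(2.641509 + 3.768257) = 2.5318 km
2: √((0.0101·111.32)² + (-0.0076·92.0)²) = √(1.264122 + 0.488881) = 1.3240 km
3: √((0.0084·111.32)² + (0.0192·92.0)²) = √(0.874390 + 3.120169) = 1.9986 km
4: √((-0.0397·111.32)² + (0.0098·92.0)²) = √(19.531132 + 0.812883) = 4.5104 km
5: √((-0.0282·111.32)² + (-0.0004·92.0)²) = √(9.854727 + 0.001354) = 3.1394 km
6: √((0.0036·111.32)² + (0.0324·92.0)²) = √(0.160602 + 8.885169) = 3.0076 km
7: √((0.0192·111.32)² + (0.0354·92.0)²) = √(4.568239 + 10.606746) = 3.8955 km
8: √((-0.0084·111.32)² + (-0.0142·92.0)²) = √(0.874390 + 1.706681) = 1.6066 km
9: √((0.0019·111.32)² + (0.0435·92.0)²) = √(0.044736 + 16.016004) = 4.0076 km
Sorted: 2 (1.3240 km) < 8 (1.6066 km) < 3 (1.9986 km) < 1 (2.5318 km) < 6 (3.0076 km) < …

2, 8, 3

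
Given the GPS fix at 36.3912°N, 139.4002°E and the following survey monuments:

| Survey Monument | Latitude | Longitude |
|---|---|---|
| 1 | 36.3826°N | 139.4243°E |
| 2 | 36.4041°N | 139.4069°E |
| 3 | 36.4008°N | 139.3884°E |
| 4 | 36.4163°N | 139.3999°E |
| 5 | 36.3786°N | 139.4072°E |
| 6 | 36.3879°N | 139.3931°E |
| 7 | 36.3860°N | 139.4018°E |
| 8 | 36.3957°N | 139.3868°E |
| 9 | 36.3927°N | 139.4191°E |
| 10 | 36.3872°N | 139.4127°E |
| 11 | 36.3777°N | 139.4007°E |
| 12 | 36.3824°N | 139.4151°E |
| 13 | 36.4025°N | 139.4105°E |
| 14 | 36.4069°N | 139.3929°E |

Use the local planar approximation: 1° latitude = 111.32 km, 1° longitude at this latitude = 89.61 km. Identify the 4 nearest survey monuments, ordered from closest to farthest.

Distances from 36.3912°N, 139.4002°E:
1: 2.3623 km
2: 1.5565 km
3: 1.5034 km
4: 2.7943 km
5: 1.5365 km
6: 0.7347 km
7: 0.5964 km
8: 1.3011 km
9: 1.7018 km
10: 1.2054 km
11: 1.5035 km
12: 1.6560 km
13: 1.5602 km
14: 1.8661 km
Sorted: 7 (0.5964 km) < 6 (0.7347 km) < 10 (1.2054 km) < 8 (1.3011 km) < 3 (1.5034 km) < 11 (1.5035 km) < …

7, 6, 10, 8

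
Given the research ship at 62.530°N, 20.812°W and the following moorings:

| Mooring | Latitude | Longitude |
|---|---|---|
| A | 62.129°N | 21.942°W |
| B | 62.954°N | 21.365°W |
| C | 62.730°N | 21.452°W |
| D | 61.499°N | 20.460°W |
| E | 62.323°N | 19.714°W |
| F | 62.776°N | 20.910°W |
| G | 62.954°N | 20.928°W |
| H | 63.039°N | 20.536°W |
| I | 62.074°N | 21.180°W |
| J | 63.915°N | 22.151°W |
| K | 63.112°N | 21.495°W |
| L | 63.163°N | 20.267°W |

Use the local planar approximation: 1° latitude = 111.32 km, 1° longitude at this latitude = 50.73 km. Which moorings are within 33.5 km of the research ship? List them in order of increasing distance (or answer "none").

F

Distances from 62.530°N, 20.812°W:
A: √((-0.401·111.32)² + (-1.130·50.73)²) = √(1992.66889 + 3286.14416) = 72.655 km
B: √((0.424·111.32)² + (-0.553·50.73)²) = √(2227.80979 + 787.00952) = 54.907 km
C: √((0.200·111.32)² + (-0.640·50.73)²) = √(495.68570 + 1054.11908) = 39.368 km
D: √((-1.031·111.32)² + (0.352·50.73)²) = √(13172.36408 + 318.87102) = 116.152 km
E: √((-0.207·111.32)² + (1.098·50.73)²) = √(530.99091 + 3102.66156) = 60.280 km
F: √((0.246·111.32)² + (-0.098·50.73)²) = √(749.92289 + 24.71621) = 27.832 km
G: √((0.424·111.32)² + (-0.116·50.73)²) = √(2227.80979 + 34.62946) = 47.565 km
H: √((0.509·111.32)² + (0.276·50.73)²) = √(3210.56865 + 196.04144) = 58.366 km
I: √((-0.456·111.32)² + (-0.368·50.73)²) = √(2576.77252 + 348.51812) = 54.086 km
J: √((1.385·111.32)² + (-1.339·50.73)²) = √(23770.91736 + 4614.14118) = 168.479 km
K: √((0.582·111.32)² + (-0.683·50.73)²) = √(4197.51604 + 1200.52479) = 73.471 km
L: √((0.633·111.32)² + (0.545·50.73)²) = √(4965.39515 + 764.40361) = 75.695 km
Threshold 33.5 km: F (27.832 km) is within range.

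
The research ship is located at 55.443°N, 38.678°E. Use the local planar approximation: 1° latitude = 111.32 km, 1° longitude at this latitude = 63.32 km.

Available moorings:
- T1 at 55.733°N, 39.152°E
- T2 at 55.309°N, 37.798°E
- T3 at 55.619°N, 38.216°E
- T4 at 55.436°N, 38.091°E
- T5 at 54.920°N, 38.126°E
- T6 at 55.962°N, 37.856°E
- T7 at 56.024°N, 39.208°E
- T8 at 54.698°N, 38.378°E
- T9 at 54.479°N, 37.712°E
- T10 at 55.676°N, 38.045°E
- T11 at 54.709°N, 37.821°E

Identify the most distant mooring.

Distances from 55.443°N, 38.678°E:
T1: 44.079 km
T2: 57.684 km
T3: 35.209 km
T4: 37.177 km
T5: 67.907 km
T6: 77.763 km
T7: 72.865 km
T8: 85.081 km
T9: 123.521 km
T10: 47.742 km
T11: 98.087 km
Maximum: T9 at 123.521 km.

T9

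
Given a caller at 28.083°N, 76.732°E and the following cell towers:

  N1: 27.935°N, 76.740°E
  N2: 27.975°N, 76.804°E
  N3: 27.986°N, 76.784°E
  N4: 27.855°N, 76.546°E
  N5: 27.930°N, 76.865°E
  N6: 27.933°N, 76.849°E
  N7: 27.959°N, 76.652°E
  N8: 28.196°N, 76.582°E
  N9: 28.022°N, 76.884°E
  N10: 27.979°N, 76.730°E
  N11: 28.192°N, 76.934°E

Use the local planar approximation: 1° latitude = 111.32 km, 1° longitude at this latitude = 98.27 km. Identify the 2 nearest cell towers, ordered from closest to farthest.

N10, N3

Distances from 28.083°N, 76.732°E:
N1: 16.494 km
N2: 13.950 km
N3: 11.946 km
N4: 31.278 km
N5: 21.469 km
N6: 20.274 km
N7: 15.885 km
N8: 19.378 km
N9: 16.408 km
N10: 11.579 km
N11: 23.265 km
Sorted: N10 (11.579 km) < N3 (11.946 km) < N2 (13.950 km) < N7 (15.885 km) < …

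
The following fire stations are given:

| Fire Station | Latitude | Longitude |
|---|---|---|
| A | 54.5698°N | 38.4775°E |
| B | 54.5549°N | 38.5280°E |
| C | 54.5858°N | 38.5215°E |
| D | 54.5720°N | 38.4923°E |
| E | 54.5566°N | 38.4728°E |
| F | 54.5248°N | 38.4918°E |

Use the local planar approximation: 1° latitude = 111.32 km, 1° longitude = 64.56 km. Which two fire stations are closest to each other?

Pairwise distances:
A–B: 3.6580 km
A–C: 3.3529 km
A–D: 0.9864 km
A–E: 1.5004 km
A–F: 5.0938 km
B–C: 3.4653 km
B–D: 2.9893 km
B–E: 3.5687 km
B–F: 4.0853 km
C–D: 2.4318 km
C–E: 4.5223 km
C–F: 7.0560 km
D–E: 2.1269 km
D–F: 5.2544 km
E–F: 3.7465 km
Closest pair: A–D at 0.9864 km.

A and D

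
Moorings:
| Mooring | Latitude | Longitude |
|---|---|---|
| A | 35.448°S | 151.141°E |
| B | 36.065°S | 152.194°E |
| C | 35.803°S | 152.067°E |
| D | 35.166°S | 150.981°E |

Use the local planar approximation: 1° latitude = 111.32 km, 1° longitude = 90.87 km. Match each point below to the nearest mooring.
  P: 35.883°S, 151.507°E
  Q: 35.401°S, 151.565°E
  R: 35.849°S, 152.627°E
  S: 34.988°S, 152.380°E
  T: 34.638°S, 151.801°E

P at 35.883°S, 151.507°E:
  A: √((0.435·111.32)² + (-0.366·90.87)²) = √(2344.90315 + 1106.12250) = 58.745 km
  B: √((-0.182·111.32)² + (0.687·90.87)²) = √(410.47732 + 3897.21648) = 65.633 km
  C: √((0.080·111.32)² + (0.560·90.87)²) = √(79.30971 + 2589.50712) = 51.661 km
  D: √((0.717·111.32)² + (-0.526·90.87)²) = √(6370.66409 + 2284.61248) = 93.034 km
  → nearest: C (51.661 km)
Q at 35.401°S, 151.565°E:
  A: √((-0.047·111.32)² + (-0.424·90.87)²) = √(27.37424 + 1484.47459) = 38.883 km
  B: √((-0.664·111.32)² + (0.629·90.87)²) = √(5463.64602 + 3266.94894) = 93.438 km
  C: √((-0.402·111.32)² + (0.502·90.87)²) = √(2002.61978 + 2080.88697) = 63.902 km
  D: √((0.235·111.32)² + (-0.584·90.87)²) = √(684.35606 + 2816.22111) = 59.166 km
  → nearest: A (38.883 km)
R at 35.849°S, 152.627°E:
  A: √((0.401·111.32)² + (-1.486·90.87)²) = √(1992.66889 + 18233.86248) = 142.220 km
  B: √((-0.216·111.32)² + (-0.433·90.87)²) = √(578.16780 + 1548.16359) = 46.112 km
  C: √((0.046·111.32)² + (-0.560·90.87)²) = √(26.22177 + 2589.50712) = 51.144 km
  D: √((0.683·111.32)² + (-1.646·90.87)²) = √(5780.79812 + 22371.78917) = 167.787 km
  → nearest: B (46.112 km)
S at 34.988°S, 152.380°E:
  A: √((-0.460·111.32)² + (-1.239·90.87)²) = √(2622.17733 + 12676.04198) = 123.686 km
  B: √((-1.077·111.32)² + (-0.186·90.87)²) = √(14374.00534 + 285.67152) = 121.077 km
  C: √((-0.815·111.32)² + (-0.313·90.87)²) = √(8231.17079 + 808.96500) = 95.080 km
  D: √((-0.178·111.32)² + (-1.399·90.87)²) = √(392.63264 + 16161.30718) = 128.662 km
  → nearest: C (95.080 km)
T at 34.638°S, 151.801°E:
  A: √((-0.810·111.32)² + (-0.660·90.87)²) = √(8130.48463 + 3596.90467) = 108.293 km
  B: √((-1.427·111.32)² + (0.393·90.87)²) = √(25234.47894 + 1275.34052) = 162.818 km
  C: √((-1.165·111.32)² + (0.266·90.87)²) = √(16818.92547 + 584.25754) = 131.921 km
  D: √((-0.528·111.32)² + (-0.820·90.87)²) = √(3454.73103 + 5552.24678) = 94.905 km
  → nearest: D (94.905 km)

P→C; Q→A; R→B; S→C; T→D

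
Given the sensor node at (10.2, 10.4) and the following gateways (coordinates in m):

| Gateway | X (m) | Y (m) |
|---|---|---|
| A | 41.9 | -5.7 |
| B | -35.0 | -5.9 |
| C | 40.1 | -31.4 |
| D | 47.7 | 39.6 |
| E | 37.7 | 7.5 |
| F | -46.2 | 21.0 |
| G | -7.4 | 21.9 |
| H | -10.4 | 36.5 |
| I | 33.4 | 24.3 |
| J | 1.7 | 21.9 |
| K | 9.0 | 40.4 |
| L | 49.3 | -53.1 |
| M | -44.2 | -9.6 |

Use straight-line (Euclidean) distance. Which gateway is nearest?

Distances from (10.2, 10.4):
A: √((31.7)² + (-16.1)²) = √(1004.890 + 259.210) = 35.6 m
B: √((-45.2)² + (-16.3)²) = √(2043.040 + 265.690) = 48.0 m
C: √((29.9)² + (-41.8)²) = √(894.010 + 1747.240) = 51.4 m
D: √((37.5)² + (29.2)²) = √(1406.250 + 852.640) = 47.5 m
E: √((27.5)² + (-2.9)²) = √(756.250 + 8.410) = 27.7 m
F: √((-56.4)² + (10.6)²) = √(3180.960 + 112.360) = 57.4 m
G: √((-17.6)² + (11.5)²) = √(309.760 + 132.250) = 21.0 m
H: √((-20.6)² + (26.1)²) = √(424.360 + 681.210) = 33.3 m
I: √((23.2)² + (13.9)²) = √(538.240 + 193.210) = 27.0 m
J: √((-8.5)² + (11.5)²) = √(72.250 + 132.250) = 14.3 m
K: √((-1.2)² + (30.0)²) = √(1.440 + 900.000) = 30.0 m
L: √((39.1)² + (-63.5)²) = √(1528.810 + 4032.250) = 74.6 m
M: √((-54.4)² + (-20.0)²) = √(2959.360 + 400.000) = 58.0 m
Minimum: J at 14.3 m.

J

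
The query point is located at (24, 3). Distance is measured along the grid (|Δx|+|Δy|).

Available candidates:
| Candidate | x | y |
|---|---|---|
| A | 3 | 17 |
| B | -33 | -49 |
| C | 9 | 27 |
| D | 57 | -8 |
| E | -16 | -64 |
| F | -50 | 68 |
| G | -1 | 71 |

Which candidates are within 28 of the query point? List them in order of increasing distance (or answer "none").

none

Distances from (24, 3):
A: 35
B: 109
C: 39
D: 44
E: 107
F: 139
G: 93
Threshold 28: none within range.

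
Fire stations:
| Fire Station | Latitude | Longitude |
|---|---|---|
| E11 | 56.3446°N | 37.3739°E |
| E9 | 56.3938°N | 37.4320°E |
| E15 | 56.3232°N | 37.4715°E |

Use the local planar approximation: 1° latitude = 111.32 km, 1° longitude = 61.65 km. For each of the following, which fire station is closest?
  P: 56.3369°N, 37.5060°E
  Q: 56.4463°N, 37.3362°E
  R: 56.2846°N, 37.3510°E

P→E15; Q→E9; R→E11

P at 56.3369°N, 37.5060°E:
  E11: √((0.0077·111.32)² + (-0.1321·61.65)²) = √(0.734730 + 66.324166) = 8.1889 km
  E9: √((0.0569·111.32)² + (-0.0740·61.65)²) = √(40.120924 + 20.812756) = 7.8060 km
  E15: √((-0.0137·111.32)² + (-0.0345·61.65)²) = √(2.325881 + 4.523810) = 2.6172 km
  → nearest: E15 (2.6172 km)
Q at 56.4463°N, 37.3362°E:
  E11: √((-0.1017·111.32)² + (0.0377·61.65)²) = √(128.170566 + 5.401929) = 11.5574 km
  E9: √((-0.0525·111.32)² + (0.0958·61.65)²) = √(34.155842 + 34.881663) = 8.3089 km
  E15: √((-0.1231·111.32)² + (0.1353·61.65)²) = √(187.785693 + 69.576368) = 16.0425 km
  → nearest: E9 (8.3089 km)
R at 56.2846°N, 37.3510°E:
  E11: √((0.0600·111.32)² + (0.0229·61.65)²) = √(44.611713 + 1.993137) = 6.8268 km
  E9: √((0.1092·111.32)² + (0.0810·61.65)²) = √(147.771837 + 24.936540) = 13.1419 km
  E15: √((0.0386·111.32)² + (0.1205·61.65)²) = √(18.463796 + 55.187441) = 8.5820 km
  → nearest: E11 (6.8268 km)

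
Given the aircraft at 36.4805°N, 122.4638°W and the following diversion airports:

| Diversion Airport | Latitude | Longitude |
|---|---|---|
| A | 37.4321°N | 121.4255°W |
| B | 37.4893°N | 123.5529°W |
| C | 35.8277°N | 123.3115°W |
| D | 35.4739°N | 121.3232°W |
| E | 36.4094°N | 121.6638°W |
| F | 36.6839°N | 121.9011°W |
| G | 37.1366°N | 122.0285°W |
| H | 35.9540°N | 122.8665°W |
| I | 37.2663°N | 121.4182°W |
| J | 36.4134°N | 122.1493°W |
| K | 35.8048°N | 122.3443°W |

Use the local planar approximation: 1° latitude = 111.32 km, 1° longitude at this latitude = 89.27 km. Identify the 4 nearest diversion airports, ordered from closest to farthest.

Distances from 36.4805°N, 122.4638°W:
A: √((0.9516·111.32)² + (1.0383·89.27)²) = √(11221.612353 + 8591.258321) = 140.7582 km
B: √((1.0088·111.32)² + (-1.0891·89.27)²) = √(12611.203754 + 9452.497815) = 148.5386 km
C: √((-0.6528·111.32)² + (-0.8477·89.27)²) = √(5280.884717 + 5726.581367) = 104.9165 km
D: √((-1.0066·111.32)² + (1.1406·89.27)²) = √(12556.258481 + 10367.589760) = 151.4062 km
E: √((-0.0711·111.32)² + (0.8000·89.27)²) = √(62.644882 + 5100.245056) = 71.8533 km
F: √((0.2034·111.32)² + (0.5627·89.27)²) = √(512.682263 + 2523.276830) = 55.0995 km
G: √((0.6561·111.32)² + (0.4353·89.27)²) = √(5334.410965 + 1510.039834) = 82.7312 km
H: √((-0.5265·111.32)² + (-0.4027·89.27)²) = √(3435.129756 + 1292.332686) = 68.7565 km
I: √((0.7858·111.32)² + (1.0456·89.27)²) = √(7651.920412 + 8712.488517) = 127.9234 km
J: √((-0.0671·111.32)² + (0.3145·89.27)²) = √(55.794506 + 788.228927) = 29.0521 km
K: √((-0.6757·111.32)² + (0.1195·89.27)²) = √(5657.886528 + 113.801210) = 75.9716 km
Sorted: J (29.0521 km) < F (55.0995 km) < H (68.7565 km) < E (71.8533 km) < K (75.9716 km) < G (82.7312 km) < …

J, F, H, E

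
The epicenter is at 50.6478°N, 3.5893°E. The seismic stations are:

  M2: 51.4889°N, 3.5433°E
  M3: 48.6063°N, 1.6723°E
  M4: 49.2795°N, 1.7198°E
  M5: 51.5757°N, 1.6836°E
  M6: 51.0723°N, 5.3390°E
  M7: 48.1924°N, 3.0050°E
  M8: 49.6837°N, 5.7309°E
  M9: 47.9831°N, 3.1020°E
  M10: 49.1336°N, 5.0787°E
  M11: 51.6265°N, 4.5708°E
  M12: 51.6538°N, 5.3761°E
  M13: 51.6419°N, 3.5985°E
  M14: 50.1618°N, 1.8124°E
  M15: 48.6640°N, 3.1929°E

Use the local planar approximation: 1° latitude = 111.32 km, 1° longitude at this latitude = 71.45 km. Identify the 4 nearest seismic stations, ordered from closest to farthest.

Distances from 50.6478°N, 3.5893°E:
M2: √((0.8411·111.32)² + (-0.0460·71.45)²) = √(8766.811351 + 10.802397) = 93.6889 km
M3: √((-2.0415·111.32)² + (-1.9170·71.45)²) = √(51647.007606 + 18760.685021) = 265.3445 km
M4: √((-1.3683·111.32)² + (-1.8695·71.45)²) = √(23201.125285 + 17842.487667) = 202.5922 km
M5: √((0.9279·111.32)² + (-1.9057·71.45)²) = √(10669.614903 + 18540.162410) = 170.9087 km
M6: √((0.4245·111.32)² + (1.7497·71.45)²) = √(2233.067159 + 15629.016508) = 133.6491 km
M7: √((-2.4554·111.32)² + (-0.5843·71.45)²) = √(74712.092199 + 1742.915126) = 276.5050 km
M8: √((-0.9641·111.32)² + (2.1416·71.45)²) = √(11518.357693 + 23414.300220) = 186.9028 km
M9: √((-2.6647·111.32)² + (-0.4873·71.45)²) = √(87991.969636 + 1212.264225) = 298.6708 km
M10: √((-1.5142·111.32)² + (1.4894·71.45)²) = √(28412.724418 + 11324.711975) = 199.3425 km
M11: √((0.9787·111.32)² + (0.9815·71.45)²) = √(11869.859325 + 4917.960929) = 129.5678 km
M12: √((1.0060·111.32)² + (1.7868·71.45)²) = √(12541.294226 + 16298.827142) = 169.8238 km
M13: √((0.9941·111.32)² + (0.0092·71.45)²) = √(12246.346490 + 0.432096) = 110.6652 km
M14: √((-0.4860·111.32)² + (-1.7769·71.45)²) = √(2926.974466 + 16118.715910) = 138.0061 km
M15: √((-1.9838·111.32)² + (-0.3964·71.45)²) = √(48768.810966 + 802.179867) = 222.6454 km
Sorted: M2 (93.6889 km) < M13 (110.6652 km) < M11 (129.5678 km) < M6 (133.6491 km) < M14 (138.0061 km) < M12 (169.8238 km) < …

M2, M13, M11, M6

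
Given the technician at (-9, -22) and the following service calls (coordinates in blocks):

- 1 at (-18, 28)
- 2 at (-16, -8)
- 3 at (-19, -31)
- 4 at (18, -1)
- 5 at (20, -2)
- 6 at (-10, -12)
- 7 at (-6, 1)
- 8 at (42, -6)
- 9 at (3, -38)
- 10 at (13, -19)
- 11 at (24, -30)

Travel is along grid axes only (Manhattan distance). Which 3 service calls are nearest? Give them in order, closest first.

Distances from (-9, -22):
1: 59 blocks
2: 21 blocks
3: 19 blocks
4: 48 blocks
5: 49 blocks
6: 11 blocks
7: 26 blocks
8: 67 blocks
9: 28 blocks
10: 25 blocks
11: 41 blocks
Sorted: 6 (11 blocks) < 3 (19 blocks) < 2 (21 blocks) < 10 (25 blocks) < 7 (26 blocks) < …

6, 3, 2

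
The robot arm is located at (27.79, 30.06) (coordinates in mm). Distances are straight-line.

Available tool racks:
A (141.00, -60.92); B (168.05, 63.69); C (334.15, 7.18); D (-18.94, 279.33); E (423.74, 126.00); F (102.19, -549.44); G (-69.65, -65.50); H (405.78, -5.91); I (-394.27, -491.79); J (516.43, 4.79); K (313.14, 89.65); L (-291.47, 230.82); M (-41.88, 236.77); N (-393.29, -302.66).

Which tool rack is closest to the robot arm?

Distances from (27.79, 30.06):
A: √((113.21)² + (-90.98)²) = √(12816.5041 + 8277.3604) = 145.24 mm
B: √((140.26)² + (33.63)²) = √(19672.8676 + 1130.9769) = 144.24 mm
C: √((306.36)² + (-22.88)²) = √(93856.4496 + 523.4944) = 307.21 mm
D: √((-46.73)² + (249.27)²) = √(2183.6929 + 62135.5329) = 253.61 mm
E: √((395.95)² + (95.94)²) = √(156776.4025 + 9204.4836) = 407.41 mm
F: √((74.40)² + (-579.50)²) = √(5535.3600 + 335820.2500) = 584.26 mm
G: √((-97.44)² + (-95.56)²) = √(9494.5536 + 9131.7136) = 136.48 mm
H: √((377.99)² + (-35.97)²) = √(142876.4401 + 1293.8409) = 379.70 mm
I: √((-422.06)² + (-521.85)²) = √(178134.6436 + 272327.4225) = 671.16 mm
J: √((488.64)² + (-25.27)²) = √(238769.0496 + 638.5729) = 489.29 mm
K: √((285.35)² + (59.59)²) = √(81424.6225 + 3550.9681) = 291.51 mm
L: √((-319.26)² + (200.76)²) = √(101926.9476 + 40304.5776) = 377.14 mm
M: √((-69.67)² + (206.71)²) = √(4853.9089 + 42729.0241) = 218.14 mm
N: √((-421.08)² + (-332.72)²) = √(177308.3664 + 110702.5984) = 536.67 mm
Minimum: G at 136.48 mm.

G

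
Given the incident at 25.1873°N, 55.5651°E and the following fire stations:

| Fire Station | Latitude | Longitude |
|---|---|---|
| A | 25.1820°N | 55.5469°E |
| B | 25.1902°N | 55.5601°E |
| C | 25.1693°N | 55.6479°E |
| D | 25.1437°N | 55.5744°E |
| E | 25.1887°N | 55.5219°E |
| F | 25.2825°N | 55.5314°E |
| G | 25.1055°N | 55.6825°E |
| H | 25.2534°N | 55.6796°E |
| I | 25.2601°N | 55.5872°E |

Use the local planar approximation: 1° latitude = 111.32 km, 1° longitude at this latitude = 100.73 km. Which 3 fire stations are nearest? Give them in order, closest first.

Distances from 25.1873°N, 55.5651°E:
A: 1.9259 km
B: 0.5982 km
C: 8.5778 km
D: 4.9431 km
E: 4.3543 km
F: 11.1281 km
G: 14.9253 km
H: 13.6809 km
I: 8.4043 km
Sorted: B (0.5982 km) < A (1.9259 km) < E (4.3543 km) < D (4.9431 km) < I (8.4043 km) < …

B, A, E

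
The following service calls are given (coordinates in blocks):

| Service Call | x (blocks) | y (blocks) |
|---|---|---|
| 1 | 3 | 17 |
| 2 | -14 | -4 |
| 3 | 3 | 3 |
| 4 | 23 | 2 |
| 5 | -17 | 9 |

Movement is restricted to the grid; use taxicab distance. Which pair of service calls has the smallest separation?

Pairwise distances:
1–2: 38 blocks
1–3: 14 blocks
1–4: 35 blocks
1–5: 28 blocks
2–3: 24 blocks
2–4: 43 blocks
2–5: 16 blocks
3–4: 21 blocks
3–5: 26 blocks
4–5: 47 blocks
Closest pair: 1–3 at 14 blocks.

1 and 3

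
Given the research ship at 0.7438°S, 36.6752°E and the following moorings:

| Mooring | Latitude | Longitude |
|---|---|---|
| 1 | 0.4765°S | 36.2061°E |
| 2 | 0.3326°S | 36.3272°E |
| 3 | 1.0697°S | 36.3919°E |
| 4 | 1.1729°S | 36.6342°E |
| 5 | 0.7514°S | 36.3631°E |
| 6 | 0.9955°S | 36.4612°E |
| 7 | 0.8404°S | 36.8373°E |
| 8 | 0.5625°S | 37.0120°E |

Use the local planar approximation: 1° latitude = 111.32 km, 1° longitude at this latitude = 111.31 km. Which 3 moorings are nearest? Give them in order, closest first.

7, 5, 6

Distances from 0.7438°S, 36.6752°E:
1: 60.0988 km
2: 59.9650 km
3: 48.0685 km
4: 47.9849 km
5: 34.7502 km
6: 36.7762 km
7: 21.0048 km
8: 42.5766 km
Sorted: 7 (21.0048 km) < 5 (34.7502 km) < 6 (36.7762 km) < 8 (42.5766 km) < 4 (47.9849 km) < …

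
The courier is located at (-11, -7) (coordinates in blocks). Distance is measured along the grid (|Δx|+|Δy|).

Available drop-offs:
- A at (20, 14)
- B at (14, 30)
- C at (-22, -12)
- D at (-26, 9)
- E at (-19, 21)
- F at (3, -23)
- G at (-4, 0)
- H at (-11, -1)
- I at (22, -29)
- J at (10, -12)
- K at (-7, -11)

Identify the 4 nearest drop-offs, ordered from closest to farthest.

Distances from (-11, -7):
A: 52 blocks
B: 62 blocks
C: 16 blocks
D: 31 blocks
E: 36 blocks
F: 30 blocks
G: 14 blocks
H: 6 blocks
I: 55 blocks
J: 26 blocks
K: 8 blocks
Sorted: H (6 blocks) < K (8 blocks) < G (14 blocks) < C (16 blocks) < J (26 blocks) < F (30 blocks) < …

H, K, G, C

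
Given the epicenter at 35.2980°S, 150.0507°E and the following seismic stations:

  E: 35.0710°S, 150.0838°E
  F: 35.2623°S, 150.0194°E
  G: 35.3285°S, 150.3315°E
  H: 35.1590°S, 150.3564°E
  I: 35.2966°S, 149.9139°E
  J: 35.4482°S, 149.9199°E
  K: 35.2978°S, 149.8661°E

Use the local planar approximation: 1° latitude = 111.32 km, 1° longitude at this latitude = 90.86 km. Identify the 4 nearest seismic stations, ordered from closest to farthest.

Distances from 35.2980°S, 150.0507°E:
E: √((0.2270·111.32)² + (0.0331·90.86)²) = √(638.554706 + 9.044852) = 25.4480 km
F: √((0.0357·111.32)² + (-0.0313·90.86)²) = √(15.793662 + 8.087870) = 4.8869 km
G: √((-0.0305·111.32)² + (0.2808·90.86)²) = √(11.527790 + 650.938070) = 25.7384 km
H: √((0.1390·111.32)² + (0.3057·90.86)²) = √(239.428583 + 771.500732) = 31.7951 km
I: √((0.0014·111.32)² + (-0.1368·90.86)²) = √(0.024289 + 154.496149) = 12.4306 km
J: √((-0.1502·111.32)² + (-0.1308·90.86)²) = √(279.567228 + 141.241055) = 20.5136 km
K: √((0.0002·111.32)² + (-0.1846·90.86)²) = √(0.000496 + 281.325344) = 16.7728 km
Sorted: F (4.8869 km) < I (12.4306 km) < K (16.7728 km) < J (20.5136 km) < E (25.4480 km) < G (25.7384 km) < …

F, I, K, J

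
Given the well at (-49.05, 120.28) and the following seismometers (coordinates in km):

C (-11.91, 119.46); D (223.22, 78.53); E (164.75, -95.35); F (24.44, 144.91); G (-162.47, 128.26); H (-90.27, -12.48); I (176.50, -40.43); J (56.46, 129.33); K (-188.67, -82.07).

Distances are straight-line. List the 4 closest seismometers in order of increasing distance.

Distances from (-49.05, 120.28):
C: √((37.14)² + (-0.82)²) = √(1379.3796 + 0.6724) = 37.15 km
D: √((272.27)² + (-41.75)²) = √(74130.9529 + 1743.0625) = 275.45 km
E: √((213.80)² + (-215.63)²) = √(45710.4400 + 46496.2969) = 303.66 km
F: √((73.49)² + (24.63)²) = √(5400.7801 + 606.6369) = 77.51 km
G: √((-113.42)² + (7.98)²) = √(12864.0964 + 63.6804) = 113.70 km
H: √((-41.22)² + (-132.76)²) = √(1699.0884 + 17625.2176) = 139.01 km
I: √((225.55)² + (-160.71)²) = √(50872.8025 + 25827.7041) = 276.95 km
J: √((105.51)² + (9.05)²) = √(11132.3601 + 81.9025) = 105.90 km
K: √((-139.62)² + (-202.35)²) = √(19493.7444 + 40945.5225) = 245.84 km
Sorted: C (37.15 km) < F (77.51 km) < J (105.90 km) < G (113.70 km) < H (139.01 km) < K (245.84 km) < …

C, F, J, G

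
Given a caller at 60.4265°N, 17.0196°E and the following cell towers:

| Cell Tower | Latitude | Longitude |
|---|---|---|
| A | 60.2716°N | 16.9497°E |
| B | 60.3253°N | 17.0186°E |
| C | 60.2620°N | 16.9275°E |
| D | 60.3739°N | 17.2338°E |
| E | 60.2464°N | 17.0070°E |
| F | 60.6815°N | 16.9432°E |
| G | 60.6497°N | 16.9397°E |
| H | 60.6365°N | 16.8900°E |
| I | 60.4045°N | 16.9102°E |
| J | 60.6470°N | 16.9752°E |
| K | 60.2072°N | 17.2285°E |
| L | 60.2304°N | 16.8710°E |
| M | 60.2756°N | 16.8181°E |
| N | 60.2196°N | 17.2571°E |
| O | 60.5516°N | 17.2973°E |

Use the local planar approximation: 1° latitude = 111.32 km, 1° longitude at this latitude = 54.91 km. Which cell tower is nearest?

Distances from 60.4265°N, 17.0196°E:
A: 17.6655 km
B: 11.2657 km
C: 18.9976 km
D: 13.1387 km
E: 20.0607 km
F: 28.6949 km
G: 25.2310 km
H: 24.4364 km
I: 6.4872 km
J: 24.6668 km
K: 26.9731 km
L: 23.3050 km
M: 20.1147 km
N: 26.4679 km
O: 20.6508 km
Minimum: I at 6.4872 km.

I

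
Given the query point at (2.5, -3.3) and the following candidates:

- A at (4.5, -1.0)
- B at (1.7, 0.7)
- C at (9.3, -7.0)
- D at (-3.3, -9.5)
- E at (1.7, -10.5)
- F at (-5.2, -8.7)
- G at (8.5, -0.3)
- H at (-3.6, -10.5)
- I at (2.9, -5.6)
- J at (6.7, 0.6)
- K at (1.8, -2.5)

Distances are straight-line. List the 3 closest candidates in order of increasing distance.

K, I, A

Distances from (2.5, -3.3):
A: 3.05
B: 4.08
C: 7.74
D: 8.49
E: 7.24
F: 9.40
G: 6.71
H: 9.44
I: 2.33
J: 5.73
K: 1.06
Sorted: K (1.06) < I (2.33) < A (3.05) < B (4.08) < J (5.73) < …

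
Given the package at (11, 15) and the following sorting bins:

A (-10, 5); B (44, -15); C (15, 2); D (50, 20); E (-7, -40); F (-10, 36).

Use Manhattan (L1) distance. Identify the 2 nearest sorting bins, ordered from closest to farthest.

Distances from (11, 15):
A: 31
B: 63
C: 17
D: 44
E: 73
F: 42
Sorted: C (17) < A (31) < F (42) < D (44) < …

C, A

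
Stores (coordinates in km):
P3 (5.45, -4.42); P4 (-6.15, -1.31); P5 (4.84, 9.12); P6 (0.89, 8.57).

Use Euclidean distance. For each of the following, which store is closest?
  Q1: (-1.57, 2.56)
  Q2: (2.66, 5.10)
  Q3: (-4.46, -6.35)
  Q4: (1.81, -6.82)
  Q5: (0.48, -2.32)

Q1 at (-1.57, 2.56):
  P3: √((7.02)² + (-6.98)²) = √(49.28040 + 48.72040) = 9.900 km
  P4: √((-4.58)² + (-3.87)²) = √(20.97640 + 14.97690) = 5.996 km
  P5: √((6.41)² + (6.56)²) = √(41.08810 + 43.03360) = 9.172 km
  P6: √((2.46)² + (6.01)²) = √(6.05160 + 36.12010) = 6.494 km
  → nearest: P4 (5.996 km)
Q2 at (2.66, 5.10):
  P3: √((2.79)² + (-9.52)²) = √(7.78410 + 90.63040) = 9.920 km
  P4: √((-8.81)² + (-6.41)²) = √(77.61610 + 41.08810) = 10.895 km
  P5: √((2.18)² + (4.02)²) = √(4.75240 + 16.16040) = 4.573 km
  P6: √((-1.77)² + (3.47)²) = √(3.13290 + 12.04090) = 3.895 km
  → nearest: P6 (3.895 km)
Q3 at (-4.46, -6.35):
  P3: √((9.91)² + (1.93)²) = √(98.20810 + 3.72490) = 10.096 km
  P4: √((-1.69)² + (5.04)²) = √(2.85610 + 25.40160) = 5.316 km
  P5: √((9.30)² + (15.47)²) = √(86.49000 + 239.32090) = 18.050 km
  P6: √((5.35)² + (14.92)²) = √(28.62250 + 222.60640) = 15.850 km
  → nearest: P4 (5.316 km)
Q4 at (1.81, -6.82):
  P3: √((3.64)² + (2.40)²) = √(13.24960 + 5.76000) = 4.360 km
  P4: √((-7.96)² + (5.51)²) = √(63.36160 + 30.36010) = 9.681 km
  P5: √((3.03)² + (15.94)²) = √(9.18090 + 254.08360) = 16.225 km
  P6: √((-0.92)² + (15.39)²) = √(0.84640 + 236.85210) = 15.417 km
  → nearest: P3 (4.360 km)
Q5 at (0.48, -2.32):
  P3: √((4.97)² + (-2.10)²) = √(24.70090 + 4.41000) = 5.395 km
  P4: √((-6.63)² + (1.01)²) = √(43.95690 + 1.02010) = 6.706 km
  P5: √((4.36)² + (11.44)²) = √(19.00960 + 130.87360) = 12.243 km
  P6: √((0.41)² + (10.89)²) = √(0.16810 + 118.59210) = 10.898 km
  → nearest: P3 (5.395 km)

Q1→P4; Q2→P6; Q3→P4; Q4→P3; Q5→P3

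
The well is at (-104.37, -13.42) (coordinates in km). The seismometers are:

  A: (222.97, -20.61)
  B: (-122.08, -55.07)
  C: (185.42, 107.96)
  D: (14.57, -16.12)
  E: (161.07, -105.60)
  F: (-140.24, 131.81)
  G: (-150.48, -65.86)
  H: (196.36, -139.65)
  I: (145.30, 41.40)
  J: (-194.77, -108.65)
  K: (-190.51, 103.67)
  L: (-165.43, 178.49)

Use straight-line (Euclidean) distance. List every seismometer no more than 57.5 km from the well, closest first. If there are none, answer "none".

Distances from (-104.37, -13.42):
A: √((327.34)² + (-7.19)²) = √(107151.4756 + 51.6961) = 327.42 km
B: √((-17.71)² + (-41.65)²) = √(313.6441 + 1734.7225) = 45.26 km
C: √((289.79)² + (121.38)²) = √(83978.2441 + 14733.1044) = 314.18 km
D: √((118.94)² + (-2.70)²) = √(14146.7236 + 7.2900) = 118.97 km
E: √((265.44)² + (-92.18)²) = √(70458.3936 + 8497.1524) = 280.99 km
F: √((-35.87)² + (145.23)²) = √(1286.6569 + 21091.7529) = 149.59 km
G: √((-46.11)² + (-52.44)²) = √(2126.1321 + 2749.9536) = 69.83 km
H: √((300.73)² + (-126.23)²) = √(90438.5329 + 15934.0129) = 326.15 km
I: √((249.67)² + (54.82)²) = √(62335.1089 + 3005.2324) = 255.62 km
J: √((-90.40)² + (-95.23)²) = √(8172.1600 + 9068.7529) = 131.30 km
K: √((-86.14)² + (117.09)²) = √(7420.0996 + 13710.0681) = 145.36 km
L: √((-61.06)² + (191.91)²) = √(3728.3236 + 36829.4481) = 201.39 km
Threshold 57.5 km: B (45.26 km) is within range.

B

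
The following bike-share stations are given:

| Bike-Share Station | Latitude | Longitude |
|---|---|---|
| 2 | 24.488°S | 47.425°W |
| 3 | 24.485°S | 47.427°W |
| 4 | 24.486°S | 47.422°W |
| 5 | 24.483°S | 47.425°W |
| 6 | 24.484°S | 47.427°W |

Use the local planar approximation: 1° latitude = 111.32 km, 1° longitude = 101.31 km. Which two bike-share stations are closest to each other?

3 and 6

Pairwise distances:
2–3: 0.391 km
2–4: 0.377 km
2–5: 0.557 km
2–6: 0.489 km
3–4: 0.519 km
3–5: 0.301 km
3–6: 0.111 km
4–5: 0.452 km
4–6: 0.553 km
5–6: 0.231 km
Closest pair: 3–6 at 0.111 km.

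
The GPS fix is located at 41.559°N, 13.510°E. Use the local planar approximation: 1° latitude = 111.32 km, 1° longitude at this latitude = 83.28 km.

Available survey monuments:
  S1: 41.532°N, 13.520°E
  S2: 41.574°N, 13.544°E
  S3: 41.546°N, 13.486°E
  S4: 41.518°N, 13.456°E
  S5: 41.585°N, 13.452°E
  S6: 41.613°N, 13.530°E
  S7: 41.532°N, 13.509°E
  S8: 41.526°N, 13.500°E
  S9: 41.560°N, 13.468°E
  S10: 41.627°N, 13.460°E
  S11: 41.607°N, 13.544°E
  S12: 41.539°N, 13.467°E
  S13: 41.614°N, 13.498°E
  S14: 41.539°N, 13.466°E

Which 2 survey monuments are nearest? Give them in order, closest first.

Distances from 41.559°N, 13.510°E:
S1: √((-0.027·111.32)² + (0.010·83.28)²) = √(9.03387 + 0.69356) = 3.119 km
S2: √((0.015·111.32)² + (0.034·83.28)²) = √(2.78823 + 8.01751) = 3.287 km
S3: √((-0.013·111.32)² + (-0.024·83.28)²) = √(2.09427 + 3.99488) = 2.468 km
S4: √((-0.041·111.32)² + (-0.054·83.28)²) = √(20.83119 + 20.22409) = 6.407 km
S5: √((0.026·111.32)² + (-0.058·83.28)²) = √(8.37709 + 23.33122) = 5.631 km
S6: √((0.054·111.32)² + (0.020·83.28)²) = √(36.13549 + 2.77422) = 6.238 km
S7: √((-0.027·111.32)² + (-0.001·83.28)²) = √(9.03387 + 0.00694) = 3.007 km
S8: √((-0.033·111.32)² + (-0.010·83.28)²) = √(13.49504 + 0.69356) = 3.767 km
S9: √((0.001·111.32)² + (-0.042·83.28)²) = √(0.01239 + 12.23433) = 3.500 km
S10: √((0.068·111.32)² + (-0.050·83.28)²) = √(57.30127 + 17.33890) = 8.639 km
S11: √((0.048·111.32)² + (0.034·83.28)²) = √(28.55150 + 8.01751) = 6.047 km
S12: √((-0.020·111.32)² + (-0.043·83.28)²) = √(4.95686 + 12.82385) = 4.217 km
S13: √((0.055·111.32)² + (-0.012·83.28)²) = √(37.48623 + 0.99872) = 6.204 km
S14: √((-0.020·111.32)² + (-0.044·83.28)²) = √(4.95686 + 13.42724) = 4.288 km
Sorted: S3 (2.468 km) < S7 (3.007 km) < S1 (3.119 km) < S2 (3.287 km) < …

S3, S7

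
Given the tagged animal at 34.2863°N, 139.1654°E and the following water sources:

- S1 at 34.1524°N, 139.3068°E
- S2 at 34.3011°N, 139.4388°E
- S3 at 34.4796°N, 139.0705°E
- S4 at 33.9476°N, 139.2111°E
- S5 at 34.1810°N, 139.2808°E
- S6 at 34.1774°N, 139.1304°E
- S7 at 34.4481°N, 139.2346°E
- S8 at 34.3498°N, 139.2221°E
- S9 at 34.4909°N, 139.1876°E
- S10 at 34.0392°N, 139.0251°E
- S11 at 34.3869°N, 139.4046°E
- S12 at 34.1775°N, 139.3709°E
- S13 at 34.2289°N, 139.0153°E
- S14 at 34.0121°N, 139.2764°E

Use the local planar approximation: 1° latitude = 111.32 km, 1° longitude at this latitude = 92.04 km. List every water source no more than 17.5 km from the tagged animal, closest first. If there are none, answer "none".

S8, S6, S13, S5

Distances from 34.2863°N, 139.1654°E:
S1: √((-0.1339·111.32)² + (0.1414·92.04)²) = √(222.181323 + 169.376065) = 19.7878 km
S2: √((0.0148·111.32)² + (0.2734·92.04)²) = √(2.714375 + 633.213609) = 25.2176 km
S3: √((0.1933·111.32)² + (-0.0949·92.04)²) = √(463.031038 + 76.293167) = 23.2234 km
S4: √((-0.3387·111.32)² + (0.0457·92.04)²) = √(1421.597950 + 17.692354) = 37.9380 km
S5: √((-0.1053·111.32)² + (0.1154·92.04)²) = √(137.405190 + 112.814478) = 15.8183 km
S6: √((-0.1089·111.32)² + (-0.0350·92.04)²) = √(146.961019 + 10.377418) = 12.5435 km
S7: √((0.1618·111.32)² + (0.0692·92.04)²) = √(324.416870 + 40.566301) = 19.1045 km
S8: √((0.0635·111.32)² + (0.0567·92.04)²) = √(49.968216 + 27.234496) = 8.7865 km
S9: √((0.2046·111.32)² + (0.0222·92.04)²) = √(518.749456 + 4.175026) = 22.8675 km
S10: √((-0.2471·111.32)² + (-0.1403·92.04)²) = √(756.644511 + 166.751044) = 30.3874 km
S11: √((0.1006·111.32)² + (0.2392·92.04)²) = √(125.412942 + 484.702847) = 24.7005 km
S12: √((-0.1088·111.32)² + (0.2055·92.04)²) = √(146.691242 + 357.747718) = 22.4597 km
S13: √((-0.0574·111.32)² + (-0.1501·92.04)²) = √(40.829135 + 190.859862) = 15.2213 km
S14: √((-0.2742·111.32)² + (0.1110·92.04)²) = √(931.711157 + 104.375646) = 32.1883 km
Threshold 17.5 km: S8 (8.7865 km), S6 (12.5435 km), S13 (15.2213 km), S5 (15.8183 km) are within range.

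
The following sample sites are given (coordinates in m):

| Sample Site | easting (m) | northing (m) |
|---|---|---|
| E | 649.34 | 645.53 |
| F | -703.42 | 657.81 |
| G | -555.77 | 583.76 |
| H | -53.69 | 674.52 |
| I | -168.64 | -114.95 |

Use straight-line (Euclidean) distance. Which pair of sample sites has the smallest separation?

Pairwise distances:
F–G: 165.18 m
G–H: 510.22 m
F–H: 649.94 m
E–H: 703.63 m
H–I: 797.79 m
G–I: 798.79 m
F–I: 939.76 m
E–I: 1116.88 m
E–G: 1206.69 m
E–F: 1352.82 m
Closest pair: F–G at 165.18 m.

F and G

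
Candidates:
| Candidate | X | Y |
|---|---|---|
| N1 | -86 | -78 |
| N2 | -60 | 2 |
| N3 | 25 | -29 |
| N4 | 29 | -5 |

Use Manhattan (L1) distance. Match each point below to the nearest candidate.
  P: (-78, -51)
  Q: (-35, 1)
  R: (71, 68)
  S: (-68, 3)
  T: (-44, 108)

P at (-78, -51):
  N1: |-8| + |-27| = 8 + 27 = 35
  N2: |18| + |53| = 18 + 53 = 71
  N3: |103| + |22| = 103 + 22 = 125
  N4: |107| + |46| = 107 + 46 = 153
  → nearest: N1 (35)
Q at (-35, 1):
  N1: |-51| + |-79| = 51 + 79 = 130
  N2: |-25| + |1| = 25 + 1 = 26
  N3: |60| + |-30| = 60 + 30 = 90
  N4: |64| + |-6| = 64 + 6 = 70
  → nearest: N2 (26)
R at (71, 68):
  N1: |-157| + |-146| = 157 + 146 = 303
  N2: |-131| + |-66| = 131 + 66 = 197
  N3: |-46| + |-97| = 46 + 97 = 143
  N4: |-42| + |-73| = 42 + 73 = 115
  → nearest: N4 (115)
S at (-68, 3):
  N1: |-18| + |-81| = 18 + 81 = 99
  N2: |8| + |-1| = 8 + 1 = 9
  N3: |93| + |-32| = 93 + 32 = 125
  N4: |97| + |-8| = 97 + 8 = 105
  → nearest: N2 (9)
T at (-44, 108):
  N1: |-42| + |-186| = 42 + 186 = 228
  N2: |-16| + |-106| = 16 + 106 = 122
  N3: |69| + |-137| = 69 + 137 = 206
  N4: |73| + |-113| = 73 + 113 = 186
  → nearest: N2 (122)

P→N1; Q→N2; R→N4; S→N2; T→N2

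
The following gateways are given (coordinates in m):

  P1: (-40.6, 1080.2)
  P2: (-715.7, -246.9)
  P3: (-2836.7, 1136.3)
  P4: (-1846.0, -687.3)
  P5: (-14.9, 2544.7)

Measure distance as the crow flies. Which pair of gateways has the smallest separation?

Pairwise distances:
P2–P4: √((-1130.3)² + (-440.4)²) = √(1277578.090 + 193952.160) = 1213.1 m
P1–P5: √((25.7)² + (1464.5)²) = √(660.490 + 2144760.250) = 1464.7 m
P1–P2: √((-675.1)² + (-1327.1)²) = √(455760.010 + 1761194.410) = 1488.9 m
P3–P4: √((990.7)² + (-1823.6)²) = √(981486.490 + 3325516.960) = 2075.3 m
P1–P4: √((-1805.4)² + (-1767.5)²) = √(3259469.160 + 3124056.250) = 2526.6 m
P2–P3: √((-2121.0)² + (1383.2)²) = √(4498641.000 + 1913242.240) = 2532.2 m
P1–P3: √((-2796.1)² + (56.1)²) = √(7818175.210 + 3147.210) = 2796.7 m
P2–P5: √((700.8)² + (2791.6)²) = √(491120.640 + 7793030.560) = 2878.2 m
P3–P5: √((2821.8)² + (1408.4)²) = √(7962555.240 + 1983590.560) = 3153.8 m
P4–P5: √((1831.1)² + (3232.0)²) = √(3352927.210 + 10445824.000) = 3714.7 m
Closest pair: P2–P4 at 1213.1 m.

P2 and P4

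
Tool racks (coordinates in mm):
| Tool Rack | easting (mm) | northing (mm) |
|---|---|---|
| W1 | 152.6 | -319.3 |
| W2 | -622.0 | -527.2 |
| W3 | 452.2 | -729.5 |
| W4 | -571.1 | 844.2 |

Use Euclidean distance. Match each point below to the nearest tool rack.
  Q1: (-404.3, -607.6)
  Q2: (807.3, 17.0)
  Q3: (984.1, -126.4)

Q1 at (-404.3, -607.6):
  W1: 627.1 mm
  W2: 232.1 mm
  W3: 865.1 mm
  W4: 1461.4 mm
  → nearest: W2 (232.1 mm)
Q2 at (807.3, 17.0):
  W1: 736.0 mm
  W2: 1529.4 mm
  W3: 826.7 mm
  W4: 1607.6 mm
  → nearest: W1 (736.0 mm)
Q3 at (984.1, -126.4):
  W1: 853.6 mm
  W2: 1655.4 mm
  W3: 804.1 mm
  W4: 1833.2 mm
  → nearest: W3 (804.1 mm)

Q1→W2; Q2→W1; Q3→W3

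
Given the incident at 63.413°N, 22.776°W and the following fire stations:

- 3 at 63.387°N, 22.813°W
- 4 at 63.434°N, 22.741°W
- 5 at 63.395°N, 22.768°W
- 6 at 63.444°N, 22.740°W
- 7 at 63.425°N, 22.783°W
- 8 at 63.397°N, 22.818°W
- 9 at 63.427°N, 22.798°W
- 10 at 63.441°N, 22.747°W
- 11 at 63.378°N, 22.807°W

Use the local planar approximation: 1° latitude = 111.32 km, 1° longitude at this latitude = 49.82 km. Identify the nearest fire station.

Distances from 63.413°N, 22.776°W:
3: √((-0.026·111.32)² + (-0.037·49.82)²) = √(8.37709 + 3.39790) = 3.431 km
4: √((0.021·111.32)² + (0.035·49.82)²) = √(5.46493 + 3.04049) = 2.916 km
5: √((-0.018·111.32)² + (0.008·49.82)²) = √(4.01505 + 0.15885) = 2.043 km
6: √((0.031·111.32)² + (0.036·49.82)²) = √(11.90885 + 3.21671) = 3.889 km
7: √((0.012·111.32)² + (-0.007·49.82)²) = √(1.78447 + 0.12162) = 1.381 km
8: √((-0.016·111.32)² + (-0.042·49.82)²) = √(3.17239 + 4.37831) = 2.748 km
9: √((0.014·111.32)² + (-0.022·49.82)²) = √(2.42886 + 1.20130) = 1.905 km
10: √((0.028·111.32)² + (0.029·49.82)²) = √(9.71544 + 2.08739) = 3.436 km
11: √((-0.035·111.32)² + (-0.031·49.82)²) = √(15.18037 + 2.38523) = 4.191 km
Minimum: 7 at 1.381 km.

7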